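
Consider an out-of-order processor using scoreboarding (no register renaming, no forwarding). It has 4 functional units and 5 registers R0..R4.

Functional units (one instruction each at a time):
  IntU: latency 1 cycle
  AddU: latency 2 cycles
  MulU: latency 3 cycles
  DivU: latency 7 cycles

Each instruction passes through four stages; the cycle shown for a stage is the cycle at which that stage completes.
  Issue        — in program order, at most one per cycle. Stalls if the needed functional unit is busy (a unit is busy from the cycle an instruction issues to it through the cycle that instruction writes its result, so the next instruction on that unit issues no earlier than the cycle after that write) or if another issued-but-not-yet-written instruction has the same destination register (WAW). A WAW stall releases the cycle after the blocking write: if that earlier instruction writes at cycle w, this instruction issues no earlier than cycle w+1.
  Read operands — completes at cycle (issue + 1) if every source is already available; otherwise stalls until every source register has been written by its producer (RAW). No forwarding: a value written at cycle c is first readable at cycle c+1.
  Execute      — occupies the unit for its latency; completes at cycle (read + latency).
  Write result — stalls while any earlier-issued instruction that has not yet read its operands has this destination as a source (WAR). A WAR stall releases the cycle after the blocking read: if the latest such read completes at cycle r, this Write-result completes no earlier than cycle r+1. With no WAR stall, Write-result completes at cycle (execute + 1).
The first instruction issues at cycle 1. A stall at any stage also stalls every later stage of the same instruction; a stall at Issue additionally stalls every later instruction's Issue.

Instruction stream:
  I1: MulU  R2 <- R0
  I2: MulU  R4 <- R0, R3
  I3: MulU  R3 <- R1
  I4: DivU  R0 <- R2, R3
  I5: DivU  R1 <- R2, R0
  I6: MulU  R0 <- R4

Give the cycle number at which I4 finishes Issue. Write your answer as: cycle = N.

[1] I1 issues→MulU
[2] I1 reads
[5] I1 exec-done
[6] I1 writes R2
[7] I2 issues→MulU
[8] I2 reads
[11] I2 exec-done
[12] I2 writes R4
[13] I3 issues→MulU
[14] I3 reads · I4 issues→DivU
[17] I3 exec-done
[18] I3 writes R3
[19] I4 reads
[26] I4 exec-done
[27] I4 writes R0
[28] I5 issues→DivU
[29] I5 reads · I6 issues→MulU
[30] I6 reads
[33] I6 exec-done
[34] I6 writes R0
[36] I5 exec-done
[37] I5 writes R1

cycle = 14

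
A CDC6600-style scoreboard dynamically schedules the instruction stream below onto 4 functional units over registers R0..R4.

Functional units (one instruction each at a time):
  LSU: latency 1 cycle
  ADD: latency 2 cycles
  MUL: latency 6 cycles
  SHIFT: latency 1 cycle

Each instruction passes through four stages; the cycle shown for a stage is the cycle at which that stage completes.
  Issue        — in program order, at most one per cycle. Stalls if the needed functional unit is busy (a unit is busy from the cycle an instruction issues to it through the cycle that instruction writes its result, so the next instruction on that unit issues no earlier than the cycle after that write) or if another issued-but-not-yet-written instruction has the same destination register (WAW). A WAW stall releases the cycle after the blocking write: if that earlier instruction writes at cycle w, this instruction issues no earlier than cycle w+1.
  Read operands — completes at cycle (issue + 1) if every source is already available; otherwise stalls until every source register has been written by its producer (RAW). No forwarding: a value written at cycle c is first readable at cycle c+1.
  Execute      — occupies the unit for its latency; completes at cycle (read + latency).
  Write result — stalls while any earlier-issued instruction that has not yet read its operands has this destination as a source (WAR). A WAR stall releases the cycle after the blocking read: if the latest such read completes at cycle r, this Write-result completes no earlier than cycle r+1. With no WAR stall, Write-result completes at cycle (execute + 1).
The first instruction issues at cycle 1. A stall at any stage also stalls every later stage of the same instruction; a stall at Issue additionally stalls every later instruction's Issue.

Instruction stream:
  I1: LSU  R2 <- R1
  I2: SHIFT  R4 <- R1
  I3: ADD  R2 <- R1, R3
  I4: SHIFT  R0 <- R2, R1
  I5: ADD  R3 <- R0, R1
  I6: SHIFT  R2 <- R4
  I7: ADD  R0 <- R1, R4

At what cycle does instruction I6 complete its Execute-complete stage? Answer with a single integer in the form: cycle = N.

[1] I1 dispatched to LSU
[2] I1 operands ready · I2 dispatched to SHIFT
[3] I1 complete · I2 operands ready
[4] R2←I1 · I2 complete
[5] R4←I2 · I3 dispatched to ADD
[6] I3 operands ready · I4 dispatched to SHIFT
[8] I3 complete
[9] R2←I3
[10] I4 operands ready · I5 dispatched to ADD
[11] I4 complete
[12] R0←I4
[13] I5 operands ready · I6 dispatched to SHIFT
[14] I6 operands ready
[15] I5 complete · I6 complete
[16] R3←I5 · R2←I6
[17] I7 dispatched to ADD
[18] I7 operands ready
[20] I7 complete
[21] R0←I7

cycle = 15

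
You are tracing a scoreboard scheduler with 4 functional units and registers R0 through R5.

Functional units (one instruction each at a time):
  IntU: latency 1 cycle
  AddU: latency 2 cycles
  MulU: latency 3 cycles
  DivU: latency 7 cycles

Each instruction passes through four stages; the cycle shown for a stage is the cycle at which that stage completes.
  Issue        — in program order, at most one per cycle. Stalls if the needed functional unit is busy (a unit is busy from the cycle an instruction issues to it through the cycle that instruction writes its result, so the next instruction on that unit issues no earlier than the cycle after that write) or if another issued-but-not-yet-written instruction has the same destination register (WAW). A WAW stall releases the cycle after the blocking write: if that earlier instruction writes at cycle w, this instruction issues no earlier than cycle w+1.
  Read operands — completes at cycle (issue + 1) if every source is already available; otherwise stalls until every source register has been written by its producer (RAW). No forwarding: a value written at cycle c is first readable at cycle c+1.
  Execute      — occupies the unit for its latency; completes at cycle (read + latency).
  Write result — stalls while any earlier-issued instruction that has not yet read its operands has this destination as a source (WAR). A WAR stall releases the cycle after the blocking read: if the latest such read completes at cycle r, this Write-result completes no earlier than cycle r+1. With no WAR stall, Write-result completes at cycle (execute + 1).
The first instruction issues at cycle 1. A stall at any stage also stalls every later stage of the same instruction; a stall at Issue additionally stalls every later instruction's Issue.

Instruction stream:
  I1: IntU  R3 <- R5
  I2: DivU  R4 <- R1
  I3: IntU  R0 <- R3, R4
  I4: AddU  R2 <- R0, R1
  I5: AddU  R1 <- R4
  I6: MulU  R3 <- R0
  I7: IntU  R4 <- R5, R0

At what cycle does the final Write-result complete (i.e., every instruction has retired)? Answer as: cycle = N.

  I1 | 1 | 2 | 3 | 4
  I2 | 2 | 3 | 10 | 11
  I3 | 5 | 12 | 13 | 14   struct: IntU busy until I1 writes@4 · RAW R4: wait I2 write@11
  I4 | 6 | 15 | 17 | 18   RAW R0: wait I3 write@14
  I5 | 19 | 20 | 22 | 23   struct: AddU busy until I4 writes@18
  I6 | 20 | 21 | 24 | 25
  I7 | 21 | 22 | 23 | 24

cycle = 25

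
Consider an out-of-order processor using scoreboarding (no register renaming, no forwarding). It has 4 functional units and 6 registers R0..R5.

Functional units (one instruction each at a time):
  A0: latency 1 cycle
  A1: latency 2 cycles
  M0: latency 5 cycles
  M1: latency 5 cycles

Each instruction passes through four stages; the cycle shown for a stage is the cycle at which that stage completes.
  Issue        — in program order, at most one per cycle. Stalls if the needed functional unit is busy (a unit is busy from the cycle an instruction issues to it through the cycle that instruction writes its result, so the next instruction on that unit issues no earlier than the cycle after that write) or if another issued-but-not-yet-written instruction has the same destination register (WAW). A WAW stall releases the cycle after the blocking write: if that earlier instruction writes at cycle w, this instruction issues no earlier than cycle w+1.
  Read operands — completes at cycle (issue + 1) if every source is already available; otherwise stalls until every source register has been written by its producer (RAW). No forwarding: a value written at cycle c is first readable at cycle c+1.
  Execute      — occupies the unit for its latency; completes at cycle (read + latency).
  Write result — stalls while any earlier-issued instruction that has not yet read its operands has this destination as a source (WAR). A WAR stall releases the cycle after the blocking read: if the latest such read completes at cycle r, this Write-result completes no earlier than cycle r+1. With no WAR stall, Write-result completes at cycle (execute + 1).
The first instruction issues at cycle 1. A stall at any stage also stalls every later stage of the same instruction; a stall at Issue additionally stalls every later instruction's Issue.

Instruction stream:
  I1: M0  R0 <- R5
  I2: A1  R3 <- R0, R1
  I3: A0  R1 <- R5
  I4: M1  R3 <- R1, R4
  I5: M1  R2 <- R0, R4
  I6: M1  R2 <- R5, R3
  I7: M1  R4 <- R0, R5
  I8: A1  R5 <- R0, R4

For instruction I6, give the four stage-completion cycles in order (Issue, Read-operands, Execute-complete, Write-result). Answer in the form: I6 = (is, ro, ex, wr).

I6 = (29, 30, 35, 36)

[I1] 1/2/7/8
[I2] 2/9/11/12  (RAW R0: wait I1 write@8)
[I3] 3/4/5/10  (WAR R1: wait I2 read@9)
[I4] 13/14/19/20  (WAW R3: wait I2 write@12)
[I5] 21/22/27/28  (struct: M1 busy until I4 writes@20)
[I6] 29/30/35/36  (struct: M1 busy until I5 writes@28)
[I7] 37/38/43/44  (struct: M1 busy until I6 writes@36)
[I8] 38/45/47/48  (RAW R4: wait I7 write@44)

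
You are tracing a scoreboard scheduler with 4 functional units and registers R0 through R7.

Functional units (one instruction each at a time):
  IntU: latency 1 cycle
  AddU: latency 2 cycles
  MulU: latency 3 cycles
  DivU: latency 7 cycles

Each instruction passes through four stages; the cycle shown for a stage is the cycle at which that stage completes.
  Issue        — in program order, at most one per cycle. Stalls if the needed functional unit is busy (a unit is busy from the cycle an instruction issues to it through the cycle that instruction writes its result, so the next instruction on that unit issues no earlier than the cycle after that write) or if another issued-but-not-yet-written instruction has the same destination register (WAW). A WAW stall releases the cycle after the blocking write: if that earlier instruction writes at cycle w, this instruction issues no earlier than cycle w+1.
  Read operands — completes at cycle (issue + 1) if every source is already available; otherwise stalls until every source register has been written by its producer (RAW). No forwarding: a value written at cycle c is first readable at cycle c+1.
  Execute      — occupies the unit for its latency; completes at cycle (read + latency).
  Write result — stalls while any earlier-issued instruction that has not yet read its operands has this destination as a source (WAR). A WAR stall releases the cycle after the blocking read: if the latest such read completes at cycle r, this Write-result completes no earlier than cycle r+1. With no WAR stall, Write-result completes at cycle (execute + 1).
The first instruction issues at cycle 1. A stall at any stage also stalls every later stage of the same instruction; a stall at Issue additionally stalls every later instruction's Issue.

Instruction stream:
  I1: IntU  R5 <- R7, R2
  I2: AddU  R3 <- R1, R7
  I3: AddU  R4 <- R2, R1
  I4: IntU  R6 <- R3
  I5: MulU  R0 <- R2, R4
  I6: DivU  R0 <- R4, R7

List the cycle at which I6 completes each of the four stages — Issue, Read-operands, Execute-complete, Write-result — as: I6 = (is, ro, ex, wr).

I6 = (17, 18, 25, 26)

c1: issue I1 (IntU)
c2: I1 read-ops, issue I2 (AddU)
c3: I1 finished on IntU, I2 read-ops
c4: I1→R5
c5: I2 finished on AddU
c6: I2→R3
c7: issue I3 (AddU)
c8: I3 read-ops, issue I4 (IntU)
c9: I4 read-ops, issue I5 (MulU)
c10: I3 finished on AddU, I4 finished on IntU
c11: I3→R4, I4→R6
c12: I5 read-ops
c15: I5 finished on MulU
c16: I5→R0
c17: issue I6 (DivU)
c18: I6 read-ops
c25: I6 finished on DivU
c26: I6→R0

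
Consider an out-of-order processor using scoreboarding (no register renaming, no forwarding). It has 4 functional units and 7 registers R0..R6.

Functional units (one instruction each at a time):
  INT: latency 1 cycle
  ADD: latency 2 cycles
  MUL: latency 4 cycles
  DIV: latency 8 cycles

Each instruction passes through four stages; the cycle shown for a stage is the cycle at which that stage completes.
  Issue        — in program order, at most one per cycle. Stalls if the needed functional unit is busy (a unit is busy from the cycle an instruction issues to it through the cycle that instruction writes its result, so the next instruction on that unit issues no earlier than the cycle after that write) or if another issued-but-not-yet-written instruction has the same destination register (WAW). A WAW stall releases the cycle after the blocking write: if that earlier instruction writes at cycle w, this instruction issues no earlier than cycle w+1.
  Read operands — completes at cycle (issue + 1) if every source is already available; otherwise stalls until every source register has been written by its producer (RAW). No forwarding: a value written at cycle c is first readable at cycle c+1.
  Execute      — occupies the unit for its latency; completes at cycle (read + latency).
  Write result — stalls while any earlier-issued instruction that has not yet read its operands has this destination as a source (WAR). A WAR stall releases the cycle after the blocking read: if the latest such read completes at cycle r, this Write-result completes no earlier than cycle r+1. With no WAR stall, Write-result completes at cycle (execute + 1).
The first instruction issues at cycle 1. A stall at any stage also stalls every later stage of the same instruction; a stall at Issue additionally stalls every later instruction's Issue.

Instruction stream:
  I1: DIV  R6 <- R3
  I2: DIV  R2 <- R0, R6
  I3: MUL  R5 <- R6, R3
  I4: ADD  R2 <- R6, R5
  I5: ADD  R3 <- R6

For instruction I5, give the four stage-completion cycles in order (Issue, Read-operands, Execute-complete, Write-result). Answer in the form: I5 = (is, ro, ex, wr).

I1: IS=1 RO=2 EX=10 WR=11
I2: IS=12 RO=13 EX=21 WR=22  [struct: DIV busy until I1 writes@11]
I3: IS=13 RO=14 EX=18 WR=19
I4: IS=23 RO=24 EX=26 WR=27  [WAW R2: wait I2 write@22]
I5: IS=28 RO=29 EX=31 WR=32  [struct: ADD busy until I4 writes@27]

I5 = (28, 29, 31, 32)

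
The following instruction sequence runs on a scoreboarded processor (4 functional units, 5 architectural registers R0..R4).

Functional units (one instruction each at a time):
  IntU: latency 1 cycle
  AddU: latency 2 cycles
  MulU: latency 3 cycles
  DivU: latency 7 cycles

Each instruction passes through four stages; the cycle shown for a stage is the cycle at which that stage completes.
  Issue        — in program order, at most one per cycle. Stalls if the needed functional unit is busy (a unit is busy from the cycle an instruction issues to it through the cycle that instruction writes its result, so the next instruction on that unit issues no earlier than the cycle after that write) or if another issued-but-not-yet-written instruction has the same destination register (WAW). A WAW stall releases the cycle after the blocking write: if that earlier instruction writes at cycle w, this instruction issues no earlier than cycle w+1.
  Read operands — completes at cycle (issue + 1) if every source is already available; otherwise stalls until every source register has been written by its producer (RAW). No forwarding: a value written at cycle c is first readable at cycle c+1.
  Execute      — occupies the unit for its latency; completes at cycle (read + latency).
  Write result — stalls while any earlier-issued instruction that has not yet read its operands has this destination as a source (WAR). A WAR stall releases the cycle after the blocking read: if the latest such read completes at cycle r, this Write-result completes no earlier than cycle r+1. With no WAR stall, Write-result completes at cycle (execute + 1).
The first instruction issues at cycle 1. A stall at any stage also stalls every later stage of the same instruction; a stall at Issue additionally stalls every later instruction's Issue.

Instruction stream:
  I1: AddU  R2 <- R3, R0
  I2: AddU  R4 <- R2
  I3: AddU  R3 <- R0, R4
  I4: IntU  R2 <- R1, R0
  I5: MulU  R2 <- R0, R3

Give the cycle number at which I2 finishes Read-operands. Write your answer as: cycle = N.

I1  is:1  ro:2  ex:4  wr:5
I2  is:6  ro:7  ex:9  wr:10  — struct: AddU busy until I1 writes@5
I3  is:11  ro:12  ex:14  wr:15  — struct: AddU busy until I2 writes@10
I4  is:12  ro:13  ex:14  wr:15
I5  is:16  ro:17  ex:20  wr:21  — WAW R2: wait I4 write@15

cycle = 7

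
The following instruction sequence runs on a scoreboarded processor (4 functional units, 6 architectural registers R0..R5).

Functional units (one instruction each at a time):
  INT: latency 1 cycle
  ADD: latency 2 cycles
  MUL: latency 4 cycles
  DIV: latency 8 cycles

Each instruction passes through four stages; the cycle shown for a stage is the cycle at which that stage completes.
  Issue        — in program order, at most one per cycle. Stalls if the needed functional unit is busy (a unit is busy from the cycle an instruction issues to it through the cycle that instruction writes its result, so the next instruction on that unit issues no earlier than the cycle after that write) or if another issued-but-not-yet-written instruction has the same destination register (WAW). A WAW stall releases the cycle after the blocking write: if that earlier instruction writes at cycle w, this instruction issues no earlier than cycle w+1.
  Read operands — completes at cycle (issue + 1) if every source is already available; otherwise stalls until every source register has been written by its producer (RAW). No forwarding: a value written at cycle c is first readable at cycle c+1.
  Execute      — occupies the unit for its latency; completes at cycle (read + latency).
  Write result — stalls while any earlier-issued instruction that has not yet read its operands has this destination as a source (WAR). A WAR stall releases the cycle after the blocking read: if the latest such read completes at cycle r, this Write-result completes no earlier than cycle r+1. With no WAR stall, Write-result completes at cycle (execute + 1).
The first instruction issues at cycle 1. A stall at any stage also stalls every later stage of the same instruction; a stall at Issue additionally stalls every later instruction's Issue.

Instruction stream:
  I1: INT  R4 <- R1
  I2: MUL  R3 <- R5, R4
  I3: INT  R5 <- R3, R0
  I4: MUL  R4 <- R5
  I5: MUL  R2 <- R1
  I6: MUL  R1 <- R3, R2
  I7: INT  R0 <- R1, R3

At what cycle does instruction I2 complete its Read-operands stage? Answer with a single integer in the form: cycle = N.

cycle = 5

I1 -> (1, 2, 3, 4)
I2 -> (2, 5, 9, 10)  // RAW R4: wait I1 write@4
I3 -> (5, 11, 12, 13)  // struct: INT busy until I1 writes@4, RAW R3: wait I2 write@10
I4 -> (11, 14, 18, 19)  // struct: MUL busy until I2 writes@10, RAW R5: wait I3 write@13
I5 -> (20, 21, 25, 26)  // struct: MUL busy until I4 writes@19
I6 -> (27, 28, 32, 33)  // struct: MUL busy until I5 writes@26
I7 -> (28, 34, 35, 36)  // RAW R1: wait I6 write@33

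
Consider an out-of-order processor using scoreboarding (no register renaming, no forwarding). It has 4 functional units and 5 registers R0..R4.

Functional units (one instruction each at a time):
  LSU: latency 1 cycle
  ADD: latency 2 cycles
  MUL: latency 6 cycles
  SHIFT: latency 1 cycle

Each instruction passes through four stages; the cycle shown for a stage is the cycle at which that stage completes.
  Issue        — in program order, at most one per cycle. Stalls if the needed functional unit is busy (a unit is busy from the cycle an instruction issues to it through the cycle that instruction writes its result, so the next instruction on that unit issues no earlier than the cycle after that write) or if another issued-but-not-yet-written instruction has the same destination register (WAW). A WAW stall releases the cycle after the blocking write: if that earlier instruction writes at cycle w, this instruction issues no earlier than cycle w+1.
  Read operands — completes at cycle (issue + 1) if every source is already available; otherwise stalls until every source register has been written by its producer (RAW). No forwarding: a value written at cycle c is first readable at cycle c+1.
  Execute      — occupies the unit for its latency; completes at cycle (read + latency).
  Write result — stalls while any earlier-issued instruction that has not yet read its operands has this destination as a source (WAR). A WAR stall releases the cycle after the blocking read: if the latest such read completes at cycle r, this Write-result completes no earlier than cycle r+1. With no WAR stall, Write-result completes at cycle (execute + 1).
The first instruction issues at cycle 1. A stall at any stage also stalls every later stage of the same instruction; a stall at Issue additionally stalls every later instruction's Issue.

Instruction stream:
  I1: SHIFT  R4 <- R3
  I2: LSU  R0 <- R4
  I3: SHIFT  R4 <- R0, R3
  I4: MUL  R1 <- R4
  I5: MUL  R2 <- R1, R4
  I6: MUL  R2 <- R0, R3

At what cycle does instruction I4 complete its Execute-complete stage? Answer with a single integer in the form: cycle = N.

c1: I1 dispatched to SHIFT
c2: I1 operands ready; I2 dispatched to LSU
c3: I1 complete
c4: R4←I1
c5: I2 operands ready; I3 dispatched to SHIFT
c6: I2 complete; I4 dispatched to MUL
c7: R0←I2
c8: I3 operands ready
c9: I3 complete
c10: R4←I3
c11: I4 operands ready
c17: I4 complete
c18: R1←I4
c19: I5 dispatched to MUL
c20: I5 operands ready
c26: I5 complete
c27: R2←I5
c28: I6 dispatched to MUL
c29: I6 operands ready
c35: I6 complete
c36: R2←I6

cycle = 17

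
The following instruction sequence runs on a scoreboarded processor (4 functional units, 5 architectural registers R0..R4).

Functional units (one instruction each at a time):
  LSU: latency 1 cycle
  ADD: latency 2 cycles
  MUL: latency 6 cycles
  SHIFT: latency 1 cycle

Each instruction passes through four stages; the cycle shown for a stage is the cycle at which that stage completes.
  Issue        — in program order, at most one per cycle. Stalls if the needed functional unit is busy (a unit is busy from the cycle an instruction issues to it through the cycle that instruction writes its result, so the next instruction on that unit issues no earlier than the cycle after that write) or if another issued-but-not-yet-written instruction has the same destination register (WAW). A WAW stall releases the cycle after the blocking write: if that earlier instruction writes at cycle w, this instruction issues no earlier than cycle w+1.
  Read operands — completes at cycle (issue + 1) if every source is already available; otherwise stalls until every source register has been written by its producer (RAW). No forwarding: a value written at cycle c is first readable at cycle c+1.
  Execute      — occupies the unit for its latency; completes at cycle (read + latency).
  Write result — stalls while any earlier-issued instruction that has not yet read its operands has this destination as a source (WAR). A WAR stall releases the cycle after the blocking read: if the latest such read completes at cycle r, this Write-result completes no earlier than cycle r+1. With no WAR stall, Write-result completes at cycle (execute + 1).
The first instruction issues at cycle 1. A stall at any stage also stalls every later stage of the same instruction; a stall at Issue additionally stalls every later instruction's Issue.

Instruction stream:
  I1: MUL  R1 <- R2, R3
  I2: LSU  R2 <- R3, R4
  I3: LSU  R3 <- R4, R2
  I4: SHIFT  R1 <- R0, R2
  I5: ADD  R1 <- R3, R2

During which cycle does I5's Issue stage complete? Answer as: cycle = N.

t=1  I1 issues→MUL
t=2  I1 reads; I2 issues→LSU
t=3  I2 reads
t=4  I2 exec-done
t=5  I2 writes R2
t=6  I3 issues→LSU
t=7  I3 reads
t=8  I1 exec-done; I3 exec-done
t=9  I1 writes R1; I3 writes R3
t=10  I4 issues→SHIFT
t=11  I4 reads
t=12  I4 exec-done
t=13  I4 writes R1
t=14  I5 issues→ADD
t=15  I5 reads
t=17  I5 exec-done
t=18  I5 writes R1

cycle = 14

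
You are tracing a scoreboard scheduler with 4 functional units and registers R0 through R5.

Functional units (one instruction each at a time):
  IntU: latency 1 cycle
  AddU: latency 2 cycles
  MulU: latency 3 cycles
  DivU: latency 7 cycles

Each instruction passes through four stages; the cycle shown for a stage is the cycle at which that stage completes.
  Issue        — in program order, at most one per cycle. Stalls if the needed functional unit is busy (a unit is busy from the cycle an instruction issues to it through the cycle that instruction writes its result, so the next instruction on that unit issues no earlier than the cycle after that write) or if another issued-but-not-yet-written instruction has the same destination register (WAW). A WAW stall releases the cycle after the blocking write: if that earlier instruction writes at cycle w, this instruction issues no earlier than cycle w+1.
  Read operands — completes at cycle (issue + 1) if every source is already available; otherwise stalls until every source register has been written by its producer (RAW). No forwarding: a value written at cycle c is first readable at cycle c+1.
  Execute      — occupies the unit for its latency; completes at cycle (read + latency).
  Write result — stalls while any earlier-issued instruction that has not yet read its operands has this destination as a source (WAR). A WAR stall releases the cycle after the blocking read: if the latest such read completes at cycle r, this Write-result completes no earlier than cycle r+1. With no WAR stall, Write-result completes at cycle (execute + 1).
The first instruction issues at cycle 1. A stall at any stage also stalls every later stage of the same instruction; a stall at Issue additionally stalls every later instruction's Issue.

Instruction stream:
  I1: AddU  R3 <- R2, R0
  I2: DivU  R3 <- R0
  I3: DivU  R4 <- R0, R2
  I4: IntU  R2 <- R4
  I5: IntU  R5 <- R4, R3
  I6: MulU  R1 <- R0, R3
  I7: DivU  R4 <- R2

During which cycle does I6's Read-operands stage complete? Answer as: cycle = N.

cycle = 31

cycle 1: I1→AddU
cycle 2: I1 RO
cycle 4: I1 EX
cycle 5: I1 WR R3
cycle 6: I2→DivU
cycle 7: I2 RO
cycle 14: I2 EX
cycle 15: I2 WR R3
cycle 16: I3→DivU
cycle 17: I3 RO | I4→IntU
cycle 24: I3 EX
cycle 25: I3 WR R4
cycle 26: I4 RO
cycle 27: I4 EX
cycle 28: I4 WR R2
cycle 29: I5→IntU
cycle 30: I5 RO | I6→MulU
cycle 31: I5 EX | I6 RO | I7→DivU
cycle 32: I5 WR R5 | I7 RO
cycle 34: I6 EX
cycle 35: I6 WR R1
cycle 39: I7 EX
cycle 40: I7 WR R4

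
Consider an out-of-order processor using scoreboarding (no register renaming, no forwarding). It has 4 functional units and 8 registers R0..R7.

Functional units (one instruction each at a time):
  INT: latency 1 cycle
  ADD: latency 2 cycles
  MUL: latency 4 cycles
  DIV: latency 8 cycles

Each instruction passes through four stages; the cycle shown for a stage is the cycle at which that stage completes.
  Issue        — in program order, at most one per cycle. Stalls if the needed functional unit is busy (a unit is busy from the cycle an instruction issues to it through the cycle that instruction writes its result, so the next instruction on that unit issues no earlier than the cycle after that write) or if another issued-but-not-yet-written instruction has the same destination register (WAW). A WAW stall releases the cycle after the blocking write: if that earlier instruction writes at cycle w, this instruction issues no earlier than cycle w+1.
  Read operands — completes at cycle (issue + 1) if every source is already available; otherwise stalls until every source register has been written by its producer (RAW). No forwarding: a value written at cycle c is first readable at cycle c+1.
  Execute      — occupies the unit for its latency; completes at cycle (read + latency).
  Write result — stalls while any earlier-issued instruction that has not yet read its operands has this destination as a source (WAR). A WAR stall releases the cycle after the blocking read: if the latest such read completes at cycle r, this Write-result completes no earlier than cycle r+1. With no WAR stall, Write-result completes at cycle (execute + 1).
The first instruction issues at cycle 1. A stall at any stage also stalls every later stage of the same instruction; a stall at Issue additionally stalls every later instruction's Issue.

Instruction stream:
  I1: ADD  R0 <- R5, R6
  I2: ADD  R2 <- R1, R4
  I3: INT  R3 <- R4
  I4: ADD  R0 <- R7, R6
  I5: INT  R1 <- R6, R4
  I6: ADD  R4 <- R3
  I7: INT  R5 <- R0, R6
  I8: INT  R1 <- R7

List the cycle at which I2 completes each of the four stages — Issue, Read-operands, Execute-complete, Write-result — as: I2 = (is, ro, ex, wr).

I2 = (6, 7, 9, 10)

c1: I1 issues→ADD
c2: I1 reads
c4: I1 exec-done
c5: I1 writes R0
c6: I2 issues→ADD
c7: I2 reads · I3 issues→INT
c8: I3 reads
c9: I2 exec-done · I3 exec-done
c10: I2 writes R2 · I3 writes R3
c11: I4 issues→ADD
c12: I4 reads · I5 issues→INT
c13: I5 reads
c14: I4 exec-done · I5 exec-done
c15: I4 writes R0 · I5 writes R1
c16: I6 issues→ADD
c17: I6 reads · I7 issues→INT
c18: I7 reads
c19: I6 exec-done · I7 exec-done
c20: I6 writes R4 · I7 writes R5
c21: I8 issues→INT
c22: I8 reads
c23: I8 exec-done
c24: I8 writes R1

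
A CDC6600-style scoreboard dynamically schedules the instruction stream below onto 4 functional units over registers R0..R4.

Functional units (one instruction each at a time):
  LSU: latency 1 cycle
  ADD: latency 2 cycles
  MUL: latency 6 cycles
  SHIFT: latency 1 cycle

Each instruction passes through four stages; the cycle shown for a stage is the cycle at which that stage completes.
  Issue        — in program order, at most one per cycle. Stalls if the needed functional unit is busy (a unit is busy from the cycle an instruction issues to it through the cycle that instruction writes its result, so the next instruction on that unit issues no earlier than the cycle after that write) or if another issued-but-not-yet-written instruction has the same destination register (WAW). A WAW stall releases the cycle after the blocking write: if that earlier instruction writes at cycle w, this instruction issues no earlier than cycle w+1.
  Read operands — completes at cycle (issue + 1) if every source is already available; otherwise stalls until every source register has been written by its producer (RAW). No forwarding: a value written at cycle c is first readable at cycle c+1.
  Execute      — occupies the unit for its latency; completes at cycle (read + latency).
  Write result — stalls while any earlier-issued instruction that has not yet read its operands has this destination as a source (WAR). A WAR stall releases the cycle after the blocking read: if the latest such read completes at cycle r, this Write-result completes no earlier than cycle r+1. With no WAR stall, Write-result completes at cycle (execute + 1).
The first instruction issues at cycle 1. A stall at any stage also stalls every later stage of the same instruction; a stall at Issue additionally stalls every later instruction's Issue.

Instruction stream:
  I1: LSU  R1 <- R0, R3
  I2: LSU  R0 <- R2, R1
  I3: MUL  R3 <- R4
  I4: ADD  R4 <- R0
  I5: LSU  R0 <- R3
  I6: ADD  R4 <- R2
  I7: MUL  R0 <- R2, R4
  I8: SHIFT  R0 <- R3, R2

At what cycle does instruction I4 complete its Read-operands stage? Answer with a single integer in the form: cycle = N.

cycle = 9

  I1 | 1 | 2 | 3 | 4
  I2 | 5 | 6 | 7 | 8   struct: LSU busy until I1 writes@4
  I3 | 6 | 7 | 13 | 14
  I4 | 7 | 9 | 11 | 12   RAW R0: wait I2 write@8
  I5 | 9 | 15 | 16 | 17   struct: LSU busy until I2 writes@8 · RAW R3: wait I3 write@14
  I6 | 13 | 14 | 16 | 17   struct: ADD busy until I4 writes@12
  I7 | 18 | 19 | 25 | 26   WAW R0: wait I5 write@17
  I8 | 27 | 28 | 29 | 30   WAW R0: wait I7 write@26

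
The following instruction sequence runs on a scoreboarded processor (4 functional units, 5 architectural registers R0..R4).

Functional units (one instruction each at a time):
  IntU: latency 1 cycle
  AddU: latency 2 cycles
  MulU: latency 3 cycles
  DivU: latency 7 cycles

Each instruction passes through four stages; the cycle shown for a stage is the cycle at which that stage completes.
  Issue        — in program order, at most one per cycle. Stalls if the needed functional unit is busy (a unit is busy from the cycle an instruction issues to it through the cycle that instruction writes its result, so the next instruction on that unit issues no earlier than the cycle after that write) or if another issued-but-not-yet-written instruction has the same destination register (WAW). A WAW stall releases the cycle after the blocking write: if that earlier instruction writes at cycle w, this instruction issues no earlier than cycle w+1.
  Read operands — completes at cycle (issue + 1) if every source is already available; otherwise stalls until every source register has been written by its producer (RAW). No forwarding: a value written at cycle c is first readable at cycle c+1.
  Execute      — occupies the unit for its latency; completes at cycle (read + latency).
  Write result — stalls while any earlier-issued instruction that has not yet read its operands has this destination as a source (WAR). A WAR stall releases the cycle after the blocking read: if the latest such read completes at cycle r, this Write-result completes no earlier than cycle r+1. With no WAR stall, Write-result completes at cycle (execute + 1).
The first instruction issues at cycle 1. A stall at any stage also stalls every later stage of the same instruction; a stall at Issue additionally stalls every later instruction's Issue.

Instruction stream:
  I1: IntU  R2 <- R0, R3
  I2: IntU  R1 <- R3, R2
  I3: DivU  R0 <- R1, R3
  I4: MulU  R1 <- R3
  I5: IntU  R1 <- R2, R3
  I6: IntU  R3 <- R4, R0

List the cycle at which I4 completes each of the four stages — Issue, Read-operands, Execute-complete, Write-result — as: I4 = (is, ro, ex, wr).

[1] issue I1 (IntU)
[2] I1 read-ops
[3] I1 finished on IntU
[4] I1→R2
[5] issue I2 (IntU)
[6] I2 read-ops | issue I3 (DivU)
[7] I2 finished on IntU
[8] I2→R1
[9] I3 read-ops | issue I4 (MulU)
[10] I4 read-ops
[13] I4 finished on MulU
[14] I4→R1
[15] issue I5 (IntU)
[16] I3 finished on DivU | I5 read-ops
[17] I3→R0 | I5 finished on IntU
[18] I5→R1
[19] issue I6 (IntU)
[20] I6 read-ops
[21] I6 finished on IntU
[22] I6→R3

I4 = (9, 10, 13, 14)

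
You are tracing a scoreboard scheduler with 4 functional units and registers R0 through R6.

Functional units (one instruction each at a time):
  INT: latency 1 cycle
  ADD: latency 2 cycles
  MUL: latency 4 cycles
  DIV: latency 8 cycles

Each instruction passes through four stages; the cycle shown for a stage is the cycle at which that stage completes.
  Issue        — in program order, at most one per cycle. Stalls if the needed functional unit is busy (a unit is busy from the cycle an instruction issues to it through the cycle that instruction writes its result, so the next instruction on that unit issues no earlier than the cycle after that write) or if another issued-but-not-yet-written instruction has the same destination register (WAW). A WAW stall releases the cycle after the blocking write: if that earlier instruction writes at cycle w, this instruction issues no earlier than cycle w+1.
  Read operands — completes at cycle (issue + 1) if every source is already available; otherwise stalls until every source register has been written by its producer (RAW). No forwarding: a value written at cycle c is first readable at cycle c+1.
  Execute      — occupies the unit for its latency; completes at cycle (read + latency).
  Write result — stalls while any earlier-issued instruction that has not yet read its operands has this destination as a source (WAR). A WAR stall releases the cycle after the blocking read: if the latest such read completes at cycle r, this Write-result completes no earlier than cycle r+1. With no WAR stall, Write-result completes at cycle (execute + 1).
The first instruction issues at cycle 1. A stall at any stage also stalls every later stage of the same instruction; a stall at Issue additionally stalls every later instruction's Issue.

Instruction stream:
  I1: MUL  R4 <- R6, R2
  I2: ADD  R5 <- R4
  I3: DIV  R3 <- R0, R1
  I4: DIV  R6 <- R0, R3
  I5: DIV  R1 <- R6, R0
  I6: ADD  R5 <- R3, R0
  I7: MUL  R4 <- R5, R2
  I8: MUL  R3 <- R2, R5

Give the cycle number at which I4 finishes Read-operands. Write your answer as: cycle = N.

cycle = 15

I1: IS=1 RO=2 EX=6 WR=7
I2: IS=2 RO=8 EX=10 WR=11  [RAW R4: wait I1 write@7]
I3: IS=3 RO=4 EX=12 WR=13
I4: IS=14 RO=15 EX=23 WR=24  [struct: DIV busy until I3 writes@13]
I5: IS=25 RO=26 EX=34 WR=35  [struct: DIV busy until I4 writes@24]
I6: IS=26 RO=27 EX=29 WR=30
I7: IS=27 RO=31 EX=35 WR=36  [RAW R5: wait I6 write@30]
I8: IS=37 RO=38 EX=42 WR=43  [struct: MUL busy until I7 writes@36]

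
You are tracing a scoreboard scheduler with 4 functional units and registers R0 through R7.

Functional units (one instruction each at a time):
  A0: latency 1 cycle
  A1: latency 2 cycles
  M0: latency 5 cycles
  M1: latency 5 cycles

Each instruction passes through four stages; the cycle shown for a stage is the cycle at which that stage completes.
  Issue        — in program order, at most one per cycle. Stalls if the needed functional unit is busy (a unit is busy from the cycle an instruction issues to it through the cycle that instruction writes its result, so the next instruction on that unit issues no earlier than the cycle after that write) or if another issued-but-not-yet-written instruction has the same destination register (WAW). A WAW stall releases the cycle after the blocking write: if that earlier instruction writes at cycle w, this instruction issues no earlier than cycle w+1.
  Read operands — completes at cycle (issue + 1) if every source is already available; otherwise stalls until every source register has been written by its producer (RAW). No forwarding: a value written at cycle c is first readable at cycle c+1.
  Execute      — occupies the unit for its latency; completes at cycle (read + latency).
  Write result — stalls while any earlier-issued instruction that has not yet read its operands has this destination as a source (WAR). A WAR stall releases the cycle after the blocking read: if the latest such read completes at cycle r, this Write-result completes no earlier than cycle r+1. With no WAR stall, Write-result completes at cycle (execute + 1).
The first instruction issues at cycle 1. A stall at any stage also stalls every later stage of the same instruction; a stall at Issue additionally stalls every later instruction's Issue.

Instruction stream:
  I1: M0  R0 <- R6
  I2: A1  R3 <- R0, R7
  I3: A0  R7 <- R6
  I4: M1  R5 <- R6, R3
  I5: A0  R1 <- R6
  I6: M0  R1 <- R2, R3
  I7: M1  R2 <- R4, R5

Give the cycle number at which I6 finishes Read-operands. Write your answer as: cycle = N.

cycle = 16

I1  is:1  ro:2  ex:7  wr:8
I2  is:2  ro:9  ex:11  wr:12  — RAW R0: wait I1 write@8
I3  is:3  ro:4  ex:5  wr:10  — WAR R7: wait I2 read@9
I4  is:4  ro:13  ex:18  wr:19  — RAW R3: wait I2 write@12
I5  is:11  ro:12  ex:13  wr:14  — struct: A0 busy until I3 writes@10
I6  is:15  ro:16  ex:21  wr:22  — WAW R1: wait I5 write@14
I7  is:20  ro:21  ex:26  wr:27  — struct: M1 busy until I4 writes@19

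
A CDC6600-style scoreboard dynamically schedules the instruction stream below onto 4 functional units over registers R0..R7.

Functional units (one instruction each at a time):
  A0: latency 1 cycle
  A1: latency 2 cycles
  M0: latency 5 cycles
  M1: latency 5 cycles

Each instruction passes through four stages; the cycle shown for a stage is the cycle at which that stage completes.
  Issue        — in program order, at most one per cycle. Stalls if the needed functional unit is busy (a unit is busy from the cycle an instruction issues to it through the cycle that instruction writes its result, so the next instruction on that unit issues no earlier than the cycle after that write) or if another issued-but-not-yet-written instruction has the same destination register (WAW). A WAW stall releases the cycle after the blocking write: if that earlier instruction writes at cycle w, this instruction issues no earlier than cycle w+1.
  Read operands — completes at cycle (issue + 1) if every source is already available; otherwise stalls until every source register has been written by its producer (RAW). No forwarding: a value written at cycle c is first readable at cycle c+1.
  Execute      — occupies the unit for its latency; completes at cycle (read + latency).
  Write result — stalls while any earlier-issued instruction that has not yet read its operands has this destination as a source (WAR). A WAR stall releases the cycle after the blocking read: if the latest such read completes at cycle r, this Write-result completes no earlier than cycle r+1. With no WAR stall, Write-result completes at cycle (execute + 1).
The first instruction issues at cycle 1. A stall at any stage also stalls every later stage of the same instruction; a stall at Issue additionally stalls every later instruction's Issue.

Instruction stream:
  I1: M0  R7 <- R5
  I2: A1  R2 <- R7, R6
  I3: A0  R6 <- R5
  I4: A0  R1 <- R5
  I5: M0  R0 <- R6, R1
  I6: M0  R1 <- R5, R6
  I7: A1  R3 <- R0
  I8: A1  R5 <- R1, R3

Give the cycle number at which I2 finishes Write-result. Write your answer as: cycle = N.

I1: IS=1 RO=2 EX=7 WR=8
I2: IS=2 RO=9 EX=11 WR=12  [RAW R7: wait I1 write@8]
I3: IS=3 RO=4 EX=5 WR=10  [WAR R6: wait I2 read@9]
I4: IS=11 RO=12 EX=13 WR=14  [struct: A0 busy until I3 writes@10]
I5: IS=12 RO=15 EX=20 WR=21  [RAW R1: wait I4 write@14]
I6: IS=22 RO=23 EX=28 WR=29  [struct: M0 busy until I5 writes@21]
I7: IS=23 RO=24 EX=26 WR=27
I8: IS=28 RO=30 EX=32 WR=33  [struct: A1 busy until I7 writes@27; RAW R1: wait I6 write@29]

cycle = 12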